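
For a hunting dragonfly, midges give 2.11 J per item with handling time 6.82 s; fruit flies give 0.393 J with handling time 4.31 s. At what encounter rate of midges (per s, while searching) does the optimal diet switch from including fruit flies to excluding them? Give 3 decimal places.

At the threshold, the rate on midges alone equals the profitability of fruit flies: λ·2.11/(1 + λ·6.82) = 0.393/4.31 = 0.09118.
Rearranging, λ(2.11 − 0.09118×6.82) = 0.09118, so λ = 0.09118/1.488 = 0.06127 per s.

0.061 per s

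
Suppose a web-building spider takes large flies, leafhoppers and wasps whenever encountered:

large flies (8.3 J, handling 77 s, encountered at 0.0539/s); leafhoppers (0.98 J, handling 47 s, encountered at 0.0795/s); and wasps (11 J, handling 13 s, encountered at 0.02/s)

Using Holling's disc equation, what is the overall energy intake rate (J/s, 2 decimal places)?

R = (0.0539×8.3 + 0.0795×0.98 + 0.02×11) / (1 + 0.0539×77 + 0.0795×47 + 0.02×13) = 0.7453/9.147 = 0.08148 J/s.

0.08 J/s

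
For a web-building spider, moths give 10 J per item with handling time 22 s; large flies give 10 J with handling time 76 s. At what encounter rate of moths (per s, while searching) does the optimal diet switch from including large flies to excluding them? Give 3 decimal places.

Drop large flies once their profitability E₂/h₂ falls below the rate achievable on moths alone: E₂/h₂ = λE₁/(1 + λh₁).
Solve for λ: λE₁h₂ = E₂(1 + λh₁) → λ(E₁h₂ − E₂h₁) = E₂ → λ = E₂/(E₁h₂ − E₂h₁).
λ = 10/(10×76 − 10×22) = 10/540 = 0.01852 per s.

0.019 per s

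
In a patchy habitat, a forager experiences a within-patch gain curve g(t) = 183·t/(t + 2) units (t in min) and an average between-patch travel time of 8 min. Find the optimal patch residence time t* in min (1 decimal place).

Optimal t* satisfies g'(t*) = g(t*)/(T + t*).
g'(t) = 183·2/(t + 2)². Setting 183·2/(t+2)² = 183t/[(t+2)(8+t)] gives 2(8+t) = t(t+2), so t² = 2×8 = 16.
t* = √16 = 4 min.

4.0 min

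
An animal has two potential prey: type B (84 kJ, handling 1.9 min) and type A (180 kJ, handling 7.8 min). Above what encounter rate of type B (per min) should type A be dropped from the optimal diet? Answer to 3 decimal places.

The zero-one rule: include type A iff E₂/h₂ > λE₁/(1+λh₁). Equality gives the switch point.
λE₁h₂ = E₂ + λE₂h₁ ⇒ λ = E₂/(E₁h₂ − E₂h₁) = 180/(655.2 − 342) = 0.5747 per min.

0.575 per min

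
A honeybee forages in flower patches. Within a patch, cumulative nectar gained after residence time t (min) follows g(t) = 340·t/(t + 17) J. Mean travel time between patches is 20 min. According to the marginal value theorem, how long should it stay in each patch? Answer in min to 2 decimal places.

Optimal t* satisfies g'(t*) = g(t*)/(T + t*).
g'(t) = 340·17/(t + 17)². Setting 340·17/(t+17)² = 340t/[(t+17)(20+t)] gives 17(20+t) = t(t+17), so t² = 17×20 = 340.
t* = √340 = 18.44 min.

18.44 min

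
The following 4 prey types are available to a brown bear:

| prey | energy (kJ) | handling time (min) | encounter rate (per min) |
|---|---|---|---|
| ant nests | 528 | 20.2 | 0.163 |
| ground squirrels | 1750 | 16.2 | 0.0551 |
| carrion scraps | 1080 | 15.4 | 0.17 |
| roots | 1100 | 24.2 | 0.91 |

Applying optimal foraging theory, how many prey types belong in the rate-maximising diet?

Profitabilities (E/h, kJ/min): ground squirrels 108, carrion scraps 70.1, roots 45.5, ant nests 26.1. Add prey in this order while the next type's profitability exceeds the intake rate on those already taken.
Rate on top 1: 50.95. carrion scraps: 70.1 > 50.95 → include.
Rate on top 2: 62.08. roots: 45.5 < 62.08 → exclude; stop.
Optimal diet: ground squirrels, carrion scraps — 2 of 4 types.

2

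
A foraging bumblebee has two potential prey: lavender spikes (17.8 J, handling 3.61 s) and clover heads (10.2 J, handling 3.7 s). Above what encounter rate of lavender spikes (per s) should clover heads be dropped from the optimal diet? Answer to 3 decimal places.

Drop clover heads once their profitability E₂/h₂ falls below the rate achievable on lavender spikes alone: E₂/h₂ = λE₁/(1 + λh₁).
Solve for λ: λE₁h₂ = E₂(1 + λh₁) → λ(E₁h₂ − E₂h₁) = E₂ → λ = E₂/(E₁h₂ − E₂h₁).
λ = 10.2/(17.8×3.7 − 10.2×3.61) = 10.2/29.04 = 0.3513 per s.

0.351 per s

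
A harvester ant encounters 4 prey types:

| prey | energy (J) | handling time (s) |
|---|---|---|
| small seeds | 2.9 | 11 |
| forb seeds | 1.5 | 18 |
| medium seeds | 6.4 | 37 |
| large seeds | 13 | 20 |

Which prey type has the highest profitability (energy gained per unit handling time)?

In descending order of E/h:
large seeds: 13/20 = 0.65 J/s
small seeds: 2.9/11 = 0.264 J/s
medium seeds: 6.4/37 = 0.173 J/s
forb seeds: 1.5/18 = 0.0833 J/s

large seeds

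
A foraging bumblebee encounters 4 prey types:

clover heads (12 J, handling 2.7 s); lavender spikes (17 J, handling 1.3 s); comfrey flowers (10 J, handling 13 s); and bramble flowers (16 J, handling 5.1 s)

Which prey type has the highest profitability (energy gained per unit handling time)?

In descending order of E/h:
lavender spikes: 17/1.3 = 13.1 J/s
clover heads: 12/2.7 = 4.44 J/s
bramble flowers: 16/5.1 = 3.14 J/s
comfrey flowers: 10/13 = 0.769 J/s

lavender spikes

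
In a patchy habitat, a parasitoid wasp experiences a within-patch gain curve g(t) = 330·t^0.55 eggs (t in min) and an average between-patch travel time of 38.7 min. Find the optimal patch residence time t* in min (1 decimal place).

Optimal t* satisfies g'(t*) = g(t*)/(T + t*).
g'(t) = 0.55·330·t^-0.45. Setting 0.55·330·t^-0.45 = 330·t^0.55/(38.7+t) gives 0.55(38.7+t) = t, so 0.45·t = 0.55×38.7.
t* = 0.55×38.7/0.45 = 47.3 min.

47.3 min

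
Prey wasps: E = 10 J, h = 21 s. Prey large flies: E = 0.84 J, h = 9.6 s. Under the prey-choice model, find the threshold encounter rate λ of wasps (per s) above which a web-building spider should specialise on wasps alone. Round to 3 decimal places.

0.011 per s

The zero-one rule: include large flies iff E₂/h₂ > λE₁/(1+λh₁). Equality gives the switch point.
λE₁h₂ = E₂ + λE₂h₁ ⇒ λ = E₂/(E₁h₂ − E₂h₁) = 0.84/(96 − 17.64) = 0.01072 per s.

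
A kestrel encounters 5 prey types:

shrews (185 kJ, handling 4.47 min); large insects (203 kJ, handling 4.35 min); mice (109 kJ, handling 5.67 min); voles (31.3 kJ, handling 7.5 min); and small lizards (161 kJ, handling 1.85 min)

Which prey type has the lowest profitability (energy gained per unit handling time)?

Profitability E/h (kJ/min): shrews = 185/4.47 = 41.4, large insects = 203/4.35 = 46.7, mice = 109/5.67 = 19.2, voles = 31.3/7.5 = 4.17, small lizards = 161/1.85 = 87.
Ranked: small lizards > large insects > shrews > mice > voles.

voles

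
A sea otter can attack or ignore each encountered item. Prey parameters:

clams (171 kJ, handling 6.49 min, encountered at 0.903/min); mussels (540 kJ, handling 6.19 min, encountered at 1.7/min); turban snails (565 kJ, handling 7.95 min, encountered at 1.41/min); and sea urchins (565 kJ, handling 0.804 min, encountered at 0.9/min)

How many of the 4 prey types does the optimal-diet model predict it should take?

Rank by E/h (kJ/min): sea urchins 703, mussels 87.2, turban snails 71.1, clams 26.3. Include each in turn until the next type's E/h falls below the running intake rate.
Rate on top 1: 295. mussels: 87.2 < 295 → exclude; stop.
Optimal diet: sea urchins — 1 of 4 types.

1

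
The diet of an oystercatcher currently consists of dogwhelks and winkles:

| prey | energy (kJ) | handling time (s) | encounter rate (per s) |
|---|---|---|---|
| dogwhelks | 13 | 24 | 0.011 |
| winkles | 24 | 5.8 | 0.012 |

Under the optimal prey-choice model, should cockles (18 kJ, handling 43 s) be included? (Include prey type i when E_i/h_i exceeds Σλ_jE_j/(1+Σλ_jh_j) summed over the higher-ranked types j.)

Intake rate on the current diet: R = (0.011×13 + 0.012×24) / (1 + 0.011×24 + 0.012×5.8) = 0.431/1.334 = 0.3232 kJ/s.
cockles: E/h = 18/43 = 0.4186 kJ/s.
Since 0.4186 > R, including cockles increases the long-run rate.

Yes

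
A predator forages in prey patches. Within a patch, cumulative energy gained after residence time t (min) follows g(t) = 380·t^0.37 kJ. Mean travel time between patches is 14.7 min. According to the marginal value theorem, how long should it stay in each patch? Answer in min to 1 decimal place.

8.6 min

Maximise g(t)/(T+t): set derivative to zero → g'(t)(T+t) = g(t).
g'(t) = 0.37·380·t^-0.63. Setting 0.37·380·t^-0.63 = 380·t^0.37/(14.7+t) gives 0.37(14.7+t) = t, so 0.63·t = 0.37×14.7.
t* = 0.37×14.7/0.63 = 8.633 min.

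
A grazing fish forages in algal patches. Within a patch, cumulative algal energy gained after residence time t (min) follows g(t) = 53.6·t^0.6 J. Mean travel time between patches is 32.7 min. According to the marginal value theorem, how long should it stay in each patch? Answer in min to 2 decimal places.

49.05 min

By the marginal value theorem, leave when the instantaneous gain rate g'(t) equals the habitat-wide average g(t)/(T + t).
g'(t) = 0.6·53.6·t^-0.4. Setting 0.6·53.6·t^-0.4 = 53.6·t^0.6/(32.7+t) gives 0.6(32.7+t) = t, so 0.40·t = 0.6×32.7.
t* = 0.6×32.7/0.40 = 49.05 min.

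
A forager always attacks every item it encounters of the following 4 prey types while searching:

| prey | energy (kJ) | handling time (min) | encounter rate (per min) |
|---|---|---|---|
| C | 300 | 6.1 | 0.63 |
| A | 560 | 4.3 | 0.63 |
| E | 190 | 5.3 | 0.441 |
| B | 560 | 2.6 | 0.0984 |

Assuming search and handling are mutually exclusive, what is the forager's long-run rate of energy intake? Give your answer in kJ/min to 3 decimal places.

67.096 kJ/min

R = (0.63×300 + 0.63×560 + 0.441×190 + 0.0984×560) / (1 + 0.63×6.1 + 0.63×4.3 + 0.441×5.3 + 0.0984×2.6) = 680.7/10.15 = 67.1 kJ/min.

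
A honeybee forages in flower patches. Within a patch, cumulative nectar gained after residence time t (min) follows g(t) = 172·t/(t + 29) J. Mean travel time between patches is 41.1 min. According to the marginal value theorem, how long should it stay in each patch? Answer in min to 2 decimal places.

34.52 min

Optimal t* satisfies g'(t*) = g(t*)/(T + t*).
g'(t) = 172·29/(t + 29)². Setting 172·29/(t+29)² = 172t/[(t+29)(41.1+t)] gives 29(41.1+t) = t(t+29), so t² = 29×41.1 = 1192.
t* = √1192 = 34.52 min.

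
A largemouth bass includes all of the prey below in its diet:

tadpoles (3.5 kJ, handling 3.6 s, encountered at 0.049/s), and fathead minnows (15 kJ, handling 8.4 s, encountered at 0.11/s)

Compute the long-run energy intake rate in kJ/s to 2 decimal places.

Energy encountered per unit search time: 0.049×3.5 + 0.11×15 = 1.821 kJ/s.
Handling time per unit search time: 0.049×3.6 + 0.11×8.4 = 1.1.
Rate = 1.821/(1 + 1.1) = 0.8672 kJ/s.

0.87 kJ/s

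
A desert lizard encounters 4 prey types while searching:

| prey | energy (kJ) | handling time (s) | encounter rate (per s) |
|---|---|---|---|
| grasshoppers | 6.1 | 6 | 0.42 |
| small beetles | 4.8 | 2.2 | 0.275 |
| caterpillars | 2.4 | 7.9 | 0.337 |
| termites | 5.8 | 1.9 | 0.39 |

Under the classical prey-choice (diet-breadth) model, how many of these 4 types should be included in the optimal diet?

E/h in descending order: termites 3.05, small beetles 2.18, grasshoppers 1.02, caterpillars 0.304 kJ/s. The optimal diet is the largest prefix of this list for which every included type satisfies E_i/h_i > R on the types above it.
Rate on top 1: 1.299. small beetles: 2.18 > 1.299 → include.
Rate on top 2: 1.527. grasshoppers: 1.02 < 1.527 → exclude; stop.
Optimal diet: termites, small beetles — 2 of 4 types.

2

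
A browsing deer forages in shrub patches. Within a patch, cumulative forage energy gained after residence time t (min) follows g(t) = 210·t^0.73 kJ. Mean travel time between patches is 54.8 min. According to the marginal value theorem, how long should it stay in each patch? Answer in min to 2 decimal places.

148.16 min

Optimal t* satisfies g'(t*) = g(t*)/(T + t*).
g'(t) = 0.73·210·t^-0.27. Setting 0.73·210·t^-0.27 = 210·t^0.73/(54.8+t) gives 0.73(54.8+t) = t, so 0.27·t = 0.73×54.8.
t* = 0.73×54.8/0.27 = 148.2 min.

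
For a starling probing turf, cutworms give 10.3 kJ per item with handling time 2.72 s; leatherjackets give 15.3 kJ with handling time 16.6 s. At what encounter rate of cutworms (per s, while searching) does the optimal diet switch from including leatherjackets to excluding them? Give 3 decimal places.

At the threshold, the rate on cutworms alone equals the profitability of leatherjackets: λ·10.3/(1 + λ·2.72) = 15.3/16.6 = 0.9217.
Rearranging, λ(10.3 − 0.9217×2.72) = 0.9217, so λ = 0.9217/7.793 = 0.1183 per s.

0.118 per s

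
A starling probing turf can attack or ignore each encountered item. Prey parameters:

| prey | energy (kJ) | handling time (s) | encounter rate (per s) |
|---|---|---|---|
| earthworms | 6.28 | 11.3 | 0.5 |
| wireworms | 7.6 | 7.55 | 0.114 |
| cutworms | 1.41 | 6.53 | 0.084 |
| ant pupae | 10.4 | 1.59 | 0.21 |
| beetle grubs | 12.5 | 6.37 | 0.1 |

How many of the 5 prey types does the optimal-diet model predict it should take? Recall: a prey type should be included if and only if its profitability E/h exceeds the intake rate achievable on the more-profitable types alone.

Profitabilities (E/h, kJ/s): ant pupae 6.54, beetle grubs 1.96, wireworms 1.01, earthworms 0.556, cutworms 0.216. Add prey in this order while the next type's profitability exceeds the intake rate on those already taken.
Rate on top 1: 1.637. beetle grubs: 1.96 > 1.637 → include.
Rate on top 2: 1.742. wireworms: 1.01 < 1.742 → exclude; stop.
Optimal diet: ant pupae, beetle grubs — 2 of 5 types.

2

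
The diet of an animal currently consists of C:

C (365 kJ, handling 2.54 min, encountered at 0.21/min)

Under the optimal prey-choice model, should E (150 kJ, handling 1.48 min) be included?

On C alone, R = ΣλE/(1+Σλh) = 76.65/1.533 = 49.99 kJ/min.
Profitability of E: 150/1.48 = 101.4 kJ/min.
Since 101.4 > R, including E increases the long-run rate.

Yes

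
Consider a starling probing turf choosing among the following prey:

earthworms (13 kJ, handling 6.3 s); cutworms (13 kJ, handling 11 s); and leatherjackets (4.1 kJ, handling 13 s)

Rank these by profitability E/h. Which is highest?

In descending order of E/h:
earthworms: 13/6.3 = 2.06 kJ/s
cutworms: 13/11 = 1.18 kJ/s
leatherjackets: 4.1/13 = 0.315 kJ/s

earthworms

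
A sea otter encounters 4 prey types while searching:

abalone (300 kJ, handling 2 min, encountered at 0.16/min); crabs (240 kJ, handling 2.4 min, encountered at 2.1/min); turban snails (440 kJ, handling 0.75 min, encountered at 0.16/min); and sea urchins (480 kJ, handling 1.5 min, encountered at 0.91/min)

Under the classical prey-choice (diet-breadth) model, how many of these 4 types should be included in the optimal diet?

2

E/h in descending order: turban snails 587, sea urchins 320, abalone 150, crabs 100 kJ/min. The optimal diet is the largest prefix of this list for which every included type satisfies E_i/h_i > R on the types above it.
Rate on top 1: 62.86. sea urchins: 320 > 62.86 → include.
Rate on top 2: 204.1. abalone: 150 < 204.1 → exclude; stop.
Optimal diet: turban snails, sea urchins — 2 of 4 types.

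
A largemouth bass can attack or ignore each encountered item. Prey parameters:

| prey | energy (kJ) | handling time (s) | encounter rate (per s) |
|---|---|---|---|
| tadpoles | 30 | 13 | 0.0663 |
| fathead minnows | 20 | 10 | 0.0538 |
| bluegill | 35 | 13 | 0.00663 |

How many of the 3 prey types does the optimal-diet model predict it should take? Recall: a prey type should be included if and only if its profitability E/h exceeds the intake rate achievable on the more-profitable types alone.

3

Profitabilities (E/h, kJ/s): bluegill 2.69, tadpoles 2.31, fathead minnows 2. Add prey in this order while the next type's profitability exceeds the intake rate on those already taken.
Rate on top 1: 0.2136. tadpoles: 2.31 > 0.2136 → include.
Rate on top 2: 1.14. fathead minnows: 2 > 1.14 → include.
Optimal diet: bluegill, tadpoles, fathead minnows — 3 of 3 types.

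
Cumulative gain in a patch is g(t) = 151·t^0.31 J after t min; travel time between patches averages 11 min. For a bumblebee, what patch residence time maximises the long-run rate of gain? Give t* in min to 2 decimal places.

By the marginal value theorem, leave when the instantaneous gain rate g'(t) equals the habitat-wide average g(t)/(T + t).
g'(t) = 0.31·151·t^-0.69. Setting 0.31·151·t^-0.69 = 151·t^0.31/(11+t) gives 0.31(11+t) = t, so 0.69·t = 0.31×11.
t* = 0.31×11/0.69 = 4.942 min.

4.94 min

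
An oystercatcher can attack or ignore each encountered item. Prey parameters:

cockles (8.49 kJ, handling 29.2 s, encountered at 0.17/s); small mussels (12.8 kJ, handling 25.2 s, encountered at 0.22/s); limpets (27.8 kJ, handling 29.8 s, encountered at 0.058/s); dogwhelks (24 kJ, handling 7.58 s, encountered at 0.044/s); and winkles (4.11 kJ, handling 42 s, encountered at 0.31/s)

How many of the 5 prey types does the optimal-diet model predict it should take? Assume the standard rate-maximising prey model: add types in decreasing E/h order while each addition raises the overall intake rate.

2

Rank by E/h (kJ/s): dogwhelks 3.17, limpets 0.933, small mussels 0.508, cockles 0.291, winkles 0.0979. Include each in turn until the next type's E/h falls below the running intake rate.
Rate on top 1: 0.7919. limpets: 0.933 > 0.7919 → include.
Rate on top 2: 0.8715. small mussels: 0.508 < 0.8715 → exclude; stop.
Optimal diet: dogwhelks, limpets — 2 of 5 types.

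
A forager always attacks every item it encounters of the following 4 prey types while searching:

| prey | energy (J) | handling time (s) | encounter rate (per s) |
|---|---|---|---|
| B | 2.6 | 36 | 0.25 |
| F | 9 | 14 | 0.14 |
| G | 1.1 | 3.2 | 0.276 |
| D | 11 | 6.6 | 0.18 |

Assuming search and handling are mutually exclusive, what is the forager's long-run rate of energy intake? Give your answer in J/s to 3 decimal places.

0.299 J/s

R = Σλ_iE_i / (1 + Σλ_ih_i)
Numerator: 0.25×2.6 + 0.14×9 + 0.276×1.1 + 0.18×11 = 4.194
Denominator: 1 + 0.25×36 + 0.14×14 + 0.276×3.2 + 0.18×6.6 = 14.03
R = 4.194/14.03 = 0.2989 J/s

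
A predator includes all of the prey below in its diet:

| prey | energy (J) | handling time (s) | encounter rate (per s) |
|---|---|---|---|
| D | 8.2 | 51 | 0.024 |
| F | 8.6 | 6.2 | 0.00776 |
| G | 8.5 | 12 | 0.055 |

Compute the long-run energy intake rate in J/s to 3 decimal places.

0.249 J/s

Energy encountered per unit search time: 0.024×8.2 + 0.00776×8.6 + 0.055×8.5 = 0.731 J/s.
Handling time per unit search time: 0.024×51 + 0.00776×6.2 + 0.055×12 = 1.932.
Rate = 0.731/(1 + 1.932) = 0.2493 J/s.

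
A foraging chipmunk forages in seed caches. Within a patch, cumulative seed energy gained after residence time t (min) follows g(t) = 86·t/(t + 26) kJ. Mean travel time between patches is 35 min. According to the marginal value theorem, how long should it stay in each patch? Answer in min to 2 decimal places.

30.17 min

Maximise g(t)/(T+t): set derivative to zero → g'(t)(T+t) = g(t).
g'(t) = 86·26/(t + 26)². Setting 86·26/(t+26)² = 86t/[(t+26)(35+t)] gives 26(35+t) = t(t+26), so t² = 26×35 = 910.
t* = √910 = 30.17 min.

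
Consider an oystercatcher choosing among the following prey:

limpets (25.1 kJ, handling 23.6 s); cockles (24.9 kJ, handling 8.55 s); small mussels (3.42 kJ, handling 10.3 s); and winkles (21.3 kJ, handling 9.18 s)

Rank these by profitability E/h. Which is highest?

In descending order of E/h:
cockles: 24.9/8.55 = 2.91 kJ/s
winkles: 21.3/9.18 = 2.32 kJ/s
limpets: 25.1/23.6 = 1.06 kJ/s
small mussels: 3.42/10.3 = 0.332 kJ/s

cockles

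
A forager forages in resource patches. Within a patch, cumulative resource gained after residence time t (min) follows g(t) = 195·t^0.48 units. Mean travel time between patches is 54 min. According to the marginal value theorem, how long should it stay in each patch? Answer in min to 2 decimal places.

Optimal t* satisfies g'(t*) = g(t*)/(T + t*).
g'(t) = 0.48·195·t^-0.52. Setting 0.48·195·t^-0.52 = 195·t^0.48/(54+t) gives 0.48(54+t) = t, so 0.52·t = 0.48×54.
t* = 0.48×54/0.52 = 49.85 min.

49.85 min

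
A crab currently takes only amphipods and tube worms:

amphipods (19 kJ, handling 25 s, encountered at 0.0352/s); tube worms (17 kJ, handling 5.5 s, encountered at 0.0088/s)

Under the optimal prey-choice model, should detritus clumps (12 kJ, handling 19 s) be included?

Current rate: (0.0352×19 + 0.0088×17)/(1 + 0.0352×25 + 0.0088×5.5) = 0.4244 kJ/s.
detritus clumps: E/h = 12/19 = 0.6316 kJ/s.
Since 0.6316 > R, including detritus clumps increases the long-run rate.

Yes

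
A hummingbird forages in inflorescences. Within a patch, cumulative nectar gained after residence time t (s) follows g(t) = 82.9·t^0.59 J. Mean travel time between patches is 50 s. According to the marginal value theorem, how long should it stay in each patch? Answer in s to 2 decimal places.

Maximise g(t)/(T+t): set derivative to zero → g'(t)(T+t) = g(t).
g'(t) = 0.59·82.9·t^-0.41. Setting 0.59·82.9·t^-0.41 = 82.9·t^0.59/(50+t) gives 0.59(50+t) = t, so 0.41·t = 0.59×50.
t* = 0.59×50/0.41 = 71.95 s.

71.95 s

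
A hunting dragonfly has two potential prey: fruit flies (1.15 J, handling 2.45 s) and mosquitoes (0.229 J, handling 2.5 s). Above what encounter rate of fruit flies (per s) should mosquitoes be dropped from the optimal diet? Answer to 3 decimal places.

0.099 per s

Drop mosquitoes once their profitability E₂/h₂ falls below the rate achievable on fruit flies alone: E₂/h₂ = λE₁/(1 + λh₁).
Solve for λ: λE₁h₂ = E₂(1 + λh₁) → λ(E₁h₂ − E₂h₁) = E₂ → λ = E₂/(E₁h₂ − E₂h₁).
λ = 0.229/(1.15×2.5 − 0.229×2.45) = 0.229/2.314 = 0.09896 per s.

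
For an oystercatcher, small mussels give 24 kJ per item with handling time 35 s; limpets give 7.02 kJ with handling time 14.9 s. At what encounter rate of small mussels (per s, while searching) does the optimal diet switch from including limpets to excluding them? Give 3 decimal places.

Drop limpets once their profitability E₂/h₂ falls below the rate achievable on small mussels alone: E₂/h₂ = λE₁/(1 + λh₁).
Solve for λ: λE₁h₂ = E₂(1 + λh₁) → λ(E₁h₂ − E₂h₁) = E₂ → λ = E₂/(E₁h₂ − E₂h₁).
λ = 7.02/(24×14.9 − 7.02×35) = 7.02/111.9 = 0.06273 per s.

0.063 per s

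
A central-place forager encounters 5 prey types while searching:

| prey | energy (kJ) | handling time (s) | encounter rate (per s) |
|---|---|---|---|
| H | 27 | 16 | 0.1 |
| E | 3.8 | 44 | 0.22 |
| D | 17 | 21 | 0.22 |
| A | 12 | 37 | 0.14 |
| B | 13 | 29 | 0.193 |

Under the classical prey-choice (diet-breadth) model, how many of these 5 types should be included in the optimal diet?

Rank by E/h (kJ/s): H 1.69, D 0.81, B 0.448, A 0.324, E 0.0864. Include each in turn until the next type's E/h falls below the running intake rate.
Rate on top 1: 1.038. D: 0.81 < 1.038 → exclude; stop.
Optimal diet: H — 1 of 5 types.

1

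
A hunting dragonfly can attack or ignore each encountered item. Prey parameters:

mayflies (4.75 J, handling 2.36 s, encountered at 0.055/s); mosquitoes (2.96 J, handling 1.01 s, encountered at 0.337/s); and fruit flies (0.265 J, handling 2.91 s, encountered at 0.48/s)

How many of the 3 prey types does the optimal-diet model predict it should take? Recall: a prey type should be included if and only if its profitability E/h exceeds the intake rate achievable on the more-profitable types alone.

2

Rank by E/h (J/s): mosquitoes 2.93, mayflies 2.01, fruit flies 0.0911. Include each in turn until the next type's E/h falls below the running intake rate.
Rate on top 1: 0.7442. mayflies: 2.01 > 0.7442 → include.
Rate on top 2: 0.8562. fruit flies: 0.0911 < 0.8562 → exclude; stop.
Optimal diet: mosquitoes, mayflies — 2 of 3 types.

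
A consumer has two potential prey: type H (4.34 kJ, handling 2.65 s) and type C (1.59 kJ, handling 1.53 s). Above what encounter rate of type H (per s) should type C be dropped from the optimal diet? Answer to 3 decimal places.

Drop type C once their profitability E₂/h₂ falls below the rate achievable on type H alone: E₂/h₂ = λE₁/(1 + λh₁).
Solve for λ: λE₁h₂ = E₂(1 + λh₁) → λ(E₁h₂ − E₂h₁) = E₂ → λ = E₂/(E₁h₂ − E₂h₁).
λ = 1.59/(4.34×1.53 − 1.59×2.65) = 1.59/2.427 = 0.6552 per s.

0.655 per s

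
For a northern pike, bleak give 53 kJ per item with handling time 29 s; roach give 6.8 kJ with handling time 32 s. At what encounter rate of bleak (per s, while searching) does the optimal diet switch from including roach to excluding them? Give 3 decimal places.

At the threshold, the rate on bleak alone equals the profitability of roach: λ·53/(1 + λ·29) = 6.8/32 = 0.2125.
Rearranging, λ(53 − 0.2125×29) = 0.2125, so λ = 0.2125/46.84 = 0.004537 per s.

0.005 per s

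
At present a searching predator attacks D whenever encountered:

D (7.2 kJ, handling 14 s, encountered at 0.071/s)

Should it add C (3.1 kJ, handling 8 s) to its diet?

Yes

Current rate: (0.071×7.2)/(1 + 0.071×14) = 0.2564 kJ/s.
C: E/h = 3.1/8 = 0.3875 kJ/s.
Since 0.3875 > R, including C increases the long-run rate.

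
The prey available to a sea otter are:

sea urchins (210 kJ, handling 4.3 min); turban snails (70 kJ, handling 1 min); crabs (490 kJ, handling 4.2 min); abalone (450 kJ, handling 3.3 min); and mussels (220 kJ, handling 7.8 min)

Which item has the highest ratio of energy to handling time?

abalone

In descending order of E/h:
abalone: 450/3.3 = 136 kJ/min
crabs: 490/4.2 = 117 kJ/min
turban snails: 70/1 = 70 kJ/min
sea urchins: 210/4.3 = 48.8 kJ/min
mussels: 220/7.8 = 28.2 kJ/min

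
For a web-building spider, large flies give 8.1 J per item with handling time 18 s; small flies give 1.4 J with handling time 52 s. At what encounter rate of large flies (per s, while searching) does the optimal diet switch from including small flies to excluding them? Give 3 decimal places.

Drop small flies once their profitability E₂/h₂ falls below the rate achievable on large flies alone: E₂/h₂ = λE₁/(1 + λh₁).
Solve for λ: λE₁h₂ = E₂(1 + λh₁) → λ(E₁h₂ − E₂h₁) = E₂ → λ = E₂/(E₁h₂ − E₂h₁).
λ = 1.4/(8.1×52 − 1.4×18) = 1.4/396 = 0.003535 per s.

0.004 per s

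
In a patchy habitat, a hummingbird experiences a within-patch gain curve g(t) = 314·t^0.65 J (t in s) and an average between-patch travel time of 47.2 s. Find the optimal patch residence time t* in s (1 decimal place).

By the marginal value theorem, leave when the instantaneous gain rate g'(t) equals the habitat-wide average g(t)/(T + t).
g'(t) = 0.65·314·t^-0.35. Setting 0.65·314·t^-0.35 = 314·t^0.65/(47.2+t) gives 0.65(47.2+t) = t, so 0.35·t = 0.65×47.2.
t* = 0.65×47.2/0.35 = 87.66 s.

87.7 s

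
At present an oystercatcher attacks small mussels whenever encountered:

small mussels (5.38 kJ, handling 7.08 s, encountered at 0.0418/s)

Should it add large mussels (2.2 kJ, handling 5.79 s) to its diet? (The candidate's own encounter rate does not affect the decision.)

Yes

On small mussels alone, R = ΣλE/(1+Σλh) = 0.2249/1.296 = 0.1735 kJ/s.
Profitability of large mussels: 2.2/5.79 = 0.38 kJ/s.
Since 0.38 > R, including large mussels increases the long-run rate.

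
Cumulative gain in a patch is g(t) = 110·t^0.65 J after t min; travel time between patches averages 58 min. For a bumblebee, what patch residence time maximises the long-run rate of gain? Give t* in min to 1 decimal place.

By the marginal value theorem, leave when the instantaneous gain rate g'(t) equals the habitat-wide average g(t)/(T + t).
g'(t) = 0.65·110·t^-0.35. Setting 0.65·110·t^-0.35 = 110·t^0.65/(58+t) gives 0.65(58+t) = t, so 0.35·t = 0.65×58.
t* = 0.65×58/0.35 = 107.7 min.

107.7 min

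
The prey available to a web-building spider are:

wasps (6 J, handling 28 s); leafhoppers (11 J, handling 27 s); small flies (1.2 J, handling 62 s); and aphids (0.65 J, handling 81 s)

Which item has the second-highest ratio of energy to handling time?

Profitability E/h (J/s): wasps = 6/28 = 0.214, leafhoppers = 11/27 = 0.407, small flies = 1.2/62 = 0.0194, aphids = 0.65/81 = 0.00802.
Ranked: leafhoppers > wasps > small flies > aphids.

wasps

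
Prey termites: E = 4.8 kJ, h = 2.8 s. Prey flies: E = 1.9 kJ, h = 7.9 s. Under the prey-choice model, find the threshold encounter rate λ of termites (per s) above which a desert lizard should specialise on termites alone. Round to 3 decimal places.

The zero-one rule: include flies iff E₂/h₂ > λE₁/(1+λh₁). Equality gives the switch point.
λE₁h₂ = E₂ + λE₂h₁ ⇒ λ = E₂/(E₁h₂ − E₂h₁) = 1.9/(37.92 − 5.32) = 0.05828 per s.

0.058 per s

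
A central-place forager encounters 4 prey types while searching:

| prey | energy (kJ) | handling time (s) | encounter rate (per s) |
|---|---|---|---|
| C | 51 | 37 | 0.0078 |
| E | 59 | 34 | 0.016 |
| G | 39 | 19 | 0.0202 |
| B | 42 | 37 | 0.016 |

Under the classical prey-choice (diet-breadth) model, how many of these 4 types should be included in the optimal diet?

Profitabilities (E/h, kJ/s): G 2.05, E 1.74, C 1.38, B 1.14. Add prey in this order while the next type's profitability exceeds the intake rate on those already taken.
Rate on top 1: 0.5693. E: 1.74 > 0.5693 → include.
Rate on top 2: 0.8983. C: 1.38 > 0.8983 → include.
Rate on top 3: 0.9608. B: 1.14 > 0.9608 → include.
Optimal diet: G, E, C, B — 4 of 4 types.

4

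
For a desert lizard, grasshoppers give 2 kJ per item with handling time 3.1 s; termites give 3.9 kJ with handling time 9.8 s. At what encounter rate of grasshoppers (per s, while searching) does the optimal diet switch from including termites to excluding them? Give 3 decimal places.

0.519 per s

At the threshold, the rate on grasshoppers alone equals the profitability of termites: λ·2/(1 + λ·3.1) = 3.9/9.8 = 0.398.
Rearranging, λ(2 − 0.398×3.1) = 0.398, so λ = 0.398/0.7663 = 0.5193 per s.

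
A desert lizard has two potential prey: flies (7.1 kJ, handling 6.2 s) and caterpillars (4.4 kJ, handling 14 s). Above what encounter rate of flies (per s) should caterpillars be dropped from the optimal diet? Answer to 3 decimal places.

0.061 per s

At the threshold, the rate on flies alone equals the profitability of caterpillars: λ·7.1/(1 + λ·6.2) = 4.4/14 = 0.3143.
Rearranging, λ(7.1 − 0.3143×6.2) = 0.3143, so λ = 0.3143/5.151 = 0.06101 per s.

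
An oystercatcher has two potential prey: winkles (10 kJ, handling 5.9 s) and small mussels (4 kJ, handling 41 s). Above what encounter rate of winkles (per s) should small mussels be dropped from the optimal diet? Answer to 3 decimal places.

0.010 per s

The zero-one rule: include small mussels iff E₂/h₂ > λE₁/(1+λh₁). Equality gives the switch point.
λE₁h₂ = E₂ + λE₂h₁ ⇒ λ = E₂/(E₁h₂ − E₂h₁) = 4/(410 − 23.6) = 0.01035 per s.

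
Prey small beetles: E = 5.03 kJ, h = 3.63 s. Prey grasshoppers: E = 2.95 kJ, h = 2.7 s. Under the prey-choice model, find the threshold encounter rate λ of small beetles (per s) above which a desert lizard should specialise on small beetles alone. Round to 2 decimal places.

Drop grasshoppers once their profitability E₂/h₂ falls below the rate achievable on small beetles alone: E₂/h₂ = λE₁/(1 + λh₁).
Solve for λ: λE₁h₂ = E₂(1 + λh₁) → λ(E₁h₂ − E₂h₁) = E₂ → λ = E₂/(E₁h₂ − E₂h₁).
λ = 2.95/(5.03×2.7 − 2.95×3.63) = 2.95/2.873 = 1.027 per s.

1.03 per s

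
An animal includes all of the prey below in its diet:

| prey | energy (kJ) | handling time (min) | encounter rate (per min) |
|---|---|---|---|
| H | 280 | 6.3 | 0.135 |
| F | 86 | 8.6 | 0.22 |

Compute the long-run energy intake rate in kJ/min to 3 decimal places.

15.156 kJ/min

R = Σλ_iE_i / (1 + Σλ_ih_i)
Numerator: 0.135×280 + 0.22×86 = 56.72
Denominator: 1 + 0.135×6.3 + 0.22×8.6 = 3.742
R = 56.72/3.742 = 15.16 kJ/min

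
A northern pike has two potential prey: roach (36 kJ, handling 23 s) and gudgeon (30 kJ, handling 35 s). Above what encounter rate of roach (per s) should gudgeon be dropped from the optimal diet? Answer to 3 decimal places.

0.053 per s

At the threshold, the rate on roach alone equals the profitability of gudgeon: λ·36/(1 + λ·23) = 30/35 = 0.8571.
Rearranging, λ(36 − 0.8571×23) = 0.8571, so λ = 0.8571/16.29 = 0.05263 per s.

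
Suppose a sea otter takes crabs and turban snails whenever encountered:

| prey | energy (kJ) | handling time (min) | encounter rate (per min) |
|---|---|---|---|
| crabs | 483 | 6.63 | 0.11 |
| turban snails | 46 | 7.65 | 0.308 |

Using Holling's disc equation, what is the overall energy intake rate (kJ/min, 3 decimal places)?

16.472 kJ/min

Energy encountered per unit search time: 0.11×483 + 0.308×46 = 67.3 kJ/min.
Handling time per unit search time: 0.11×6.63 + 0.308×7.65 = 3.085.
Rate = 67.3/(1 + 3.085) = 16.47 kJ/min.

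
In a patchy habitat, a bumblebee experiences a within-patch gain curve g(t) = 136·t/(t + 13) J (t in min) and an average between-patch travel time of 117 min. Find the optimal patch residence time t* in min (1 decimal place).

Optimal t* satisfies g'(t*) = g(t*)/(T + t*).
g'(t) = 136·13/(t + 13)². Setting 136·13/(t+13)² = 136t/[(t+13)(117+t)] gives 13(117+t) = t(t+13), so t² = 13×117 = 1521.
t* = √1521 = 39 min.

39.0 min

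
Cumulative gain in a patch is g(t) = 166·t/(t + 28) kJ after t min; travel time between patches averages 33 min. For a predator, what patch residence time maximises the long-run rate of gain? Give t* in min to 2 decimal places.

30.40 min

By the marginal value theorem, leave when the instantaneous gain rate g'(t) equals the habitat-wide average g(t)/(T + t).
g'(t) = 166·28/(t + 28)². Setting 166·28/(t+28)² = 166t/[(t+28)(33+t)] gives 28(33+t) = t(t+28), so t² = 28×33 = 924.
t* = √924 = 30.4 min.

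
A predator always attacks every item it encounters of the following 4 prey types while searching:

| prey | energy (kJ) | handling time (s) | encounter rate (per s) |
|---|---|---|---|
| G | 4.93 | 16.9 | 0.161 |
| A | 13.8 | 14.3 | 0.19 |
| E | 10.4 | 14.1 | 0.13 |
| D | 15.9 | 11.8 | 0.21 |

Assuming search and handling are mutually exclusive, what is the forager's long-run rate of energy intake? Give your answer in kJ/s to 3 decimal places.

R = Σλ_iE_i / (1 + Σλ_ih_i)
Numerator: 0.161×4.93 + 0.19×13.8 + 0.13×10.4 + 0.21×15.9 = 8.107
Denominator: 1 + 0.161×16.9 + 0.19×14.3 + 0.13×14.1 + 0.21×11.8 = 10.75
R = 8.107/10.75 = 0.7542 kJ/s

0.754 kJ/s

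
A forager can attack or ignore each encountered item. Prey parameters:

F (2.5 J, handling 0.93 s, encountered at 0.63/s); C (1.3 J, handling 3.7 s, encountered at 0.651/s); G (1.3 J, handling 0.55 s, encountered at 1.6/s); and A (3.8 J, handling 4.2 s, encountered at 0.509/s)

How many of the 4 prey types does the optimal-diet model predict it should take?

E/h in descending order: F 2.69, G 2.36, A 0.905, C 0.351 J/s. The optimal diet is the largest prefix of this list for which every included type satisfies E_i/h_i > R on the types above it.
Rate on top 1: 0.9931. G: 2.36 > 0.9931 → include.
Rate on top 2: 1.482. A: 0.905 < 1.482 → exclude; stop.
Optimal diet: F, G — 2 of 4 types.

2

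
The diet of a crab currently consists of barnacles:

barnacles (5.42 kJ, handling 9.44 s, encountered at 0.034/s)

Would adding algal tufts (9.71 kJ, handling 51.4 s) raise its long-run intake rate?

Yes

Intake rate on the current diet: R = (0.034×5.42) / (1 + 0.034×9.44) = 0.1843/1.321 = 0.1395 kJ/s.
Profitability of algal tufts: 9.71/51.4 = 0.1889 kJ/s.
Since 0.1889 > R, including algal tufts increases the long-run rate.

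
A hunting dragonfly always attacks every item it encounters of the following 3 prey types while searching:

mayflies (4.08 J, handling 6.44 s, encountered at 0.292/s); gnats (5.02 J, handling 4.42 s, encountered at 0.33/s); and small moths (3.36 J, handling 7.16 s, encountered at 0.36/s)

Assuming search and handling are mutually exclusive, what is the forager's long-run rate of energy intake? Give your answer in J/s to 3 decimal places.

0.587 J/s

R = Σλ_iE_i / (1 + Σλ_ih_i)
Numerator: 0.292×4.08 + 0.33×5.02 + 0.36×3.36 = 4.058
Denominator: 1 + 0.292×6.44 + 0.33×4.42 + 0.36×7.16 = 6.917
R = 4.058/6.917 = 0.5866 J/s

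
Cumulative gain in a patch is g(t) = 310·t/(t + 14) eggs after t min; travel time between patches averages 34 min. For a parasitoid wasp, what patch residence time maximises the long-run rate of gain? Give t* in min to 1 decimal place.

Optimal t* satisfies g'(t*) = g(t*)/(T + t*).
g'(t) = 310·14/(t + 14)². Setting 310·14/(t+14)² = 310t/[(t+14)(34+t)] gives 14(34+t) = t(t+14), so t² = 14×34 = 476.
t* = √476 = 21.82 min.

21.8 min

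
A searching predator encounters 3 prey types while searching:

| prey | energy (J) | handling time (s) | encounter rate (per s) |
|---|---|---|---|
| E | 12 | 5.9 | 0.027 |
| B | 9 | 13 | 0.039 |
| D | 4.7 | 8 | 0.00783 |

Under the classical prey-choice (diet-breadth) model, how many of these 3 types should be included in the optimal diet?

3

Profitabilities (E/h, J/s): E 2.03, B 0.692, D 0.588. Add prey in this order while the next type's profitability exceeds the intake rate on those already taken.
Rate on top 1: 0.2795. B: 0.692 > 0.2795 → include.
Rate on top 2: 0.4051. D: 0.588 > 0.4051 → include.
Optimal diet: E, B, D — 3 of 3 types.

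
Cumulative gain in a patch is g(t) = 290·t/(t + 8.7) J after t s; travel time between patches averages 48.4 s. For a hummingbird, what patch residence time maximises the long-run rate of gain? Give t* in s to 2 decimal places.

20.52 s

Maximise g(t)/(T+t): set derivative to zero → g'(t)(T+t) = g(t).
g'(t) = 290·8.7/(t + 8.7)². Setting 290·8.7/(t+8.7)² = 290t/[(t+8.7)(48.4+t)] gives 8.7(48.4+t) = t(t+8.7), so t² = 8.7×48.4 = 421.1.
t* = √421.1 = 20.52 s.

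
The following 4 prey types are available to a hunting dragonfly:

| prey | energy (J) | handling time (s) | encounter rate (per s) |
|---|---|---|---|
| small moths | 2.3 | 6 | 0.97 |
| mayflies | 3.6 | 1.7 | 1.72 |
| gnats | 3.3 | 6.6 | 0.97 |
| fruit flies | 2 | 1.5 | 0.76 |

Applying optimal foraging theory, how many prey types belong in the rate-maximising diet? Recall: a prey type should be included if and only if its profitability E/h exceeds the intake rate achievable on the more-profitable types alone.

1

Rank by E/h (J/s): mayflies 2.12, fruit flies 1.33, gnats 0.5, small moths 0.383. Include each in turn until the next type's E/h falls below the running intake rate.
Rate on top 1: 1.578. fruit flies: 1.33 < 1.578 → exclude; stop.
Optimal diet: mayflies — 1 of 4 types.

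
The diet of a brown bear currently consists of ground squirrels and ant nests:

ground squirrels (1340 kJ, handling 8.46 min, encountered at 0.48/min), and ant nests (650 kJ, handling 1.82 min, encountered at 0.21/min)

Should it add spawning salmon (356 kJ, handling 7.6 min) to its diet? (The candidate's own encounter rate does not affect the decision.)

On ground squirrels and ant nests alone, R = ΣλE/(1+Σλh) = 779.7/5.443 = 143.2 kJ/min.
spawning salmon: E/h = 356/7.6 = 46.84 kJ/min.
46.84 < 143.2, so adding spawning salmon would lower the average — exclude it.

No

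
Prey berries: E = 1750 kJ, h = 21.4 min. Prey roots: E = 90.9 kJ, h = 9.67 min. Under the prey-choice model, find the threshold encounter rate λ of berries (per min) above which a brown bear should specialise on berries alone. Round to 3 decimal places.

0.006 per min

At the threshold, the rate on berries alone equals the profitability of roots: λ·1750/(1 + λ·21.4) = 90.9/9.67 = 9.4.
Rearranging, λ(1750 − 9.4×21.4) = 9.4, so λ = 9.4/1549 = 0.006069 per min.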